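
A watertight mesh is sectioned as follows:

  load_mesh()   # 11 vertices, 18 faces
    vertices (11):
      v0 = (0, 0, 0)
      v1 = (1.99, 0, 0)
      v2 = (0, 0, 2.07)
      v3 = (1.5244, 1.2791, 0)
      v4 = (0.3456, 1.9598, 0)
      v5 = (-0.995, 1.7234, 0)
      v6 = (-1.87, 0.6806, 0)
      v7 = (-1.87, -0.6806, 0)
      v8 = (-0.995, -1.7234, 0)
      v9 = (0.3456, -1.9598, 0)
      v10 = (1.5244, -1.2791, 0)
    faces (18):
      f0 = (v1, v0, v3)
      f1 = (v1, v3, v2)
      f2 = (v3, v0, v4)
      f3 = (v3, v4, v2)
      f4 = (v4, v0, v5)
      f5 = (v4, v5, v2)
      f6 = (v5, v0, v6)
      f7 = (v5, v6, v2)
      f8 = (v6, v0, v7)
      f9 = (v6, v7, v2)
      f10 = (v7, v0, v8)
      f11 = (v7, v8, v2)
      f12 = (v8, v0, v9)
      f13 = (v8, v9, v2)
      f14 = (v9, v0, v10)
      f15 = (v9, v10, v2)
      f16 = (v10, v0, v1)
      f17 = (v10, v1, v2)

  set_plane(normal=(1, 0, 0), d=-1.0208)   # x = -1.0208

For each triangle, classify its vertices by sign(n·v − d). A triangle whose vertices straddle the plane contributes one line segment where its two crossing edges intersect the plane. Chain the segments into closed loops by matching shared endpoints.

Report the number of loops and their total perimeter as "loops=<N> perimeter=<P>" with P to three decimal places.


loops=1 perimeter=7.371

Straddling triangles (6 of 18):
  (v5,v0,v6) [++-] → (-1.0208, 0.371528, 0)–(-1.0208, 1.69265, 0)  len=1.3211
  (v5,v6,v2) [+-+] → (-1.0208, 1.69265, 0)–(-1.0208, 0.371528, 0.940024)  len=1.6214
  (v6,v0,v7) [-+-] → (-1.0208, 0.371528, 0)–(-1.0208, -0.371528, 0)  len=0.7431
  (v6,v7,v2) [--+] → (-1.0208, -0.371528, 0.940024)–(-1.0208, 0.371528, 0.940024)  len=0.7431
  (v7,v0,v8) [-++] → (-1.0208, -0.371528, 0)–(-1.0208, -1.69265, 0)  len=1.3211
  (v7,v8,v2) [-++] → (-1.0208, -1.69265, 0)–(-1.0208, -0.371528, 0.940024)  len=1.6214

Chained into 1 loop(s):
  loop 1: 6 segments, perimeter = 7.3712
Total perimeter = 7.371


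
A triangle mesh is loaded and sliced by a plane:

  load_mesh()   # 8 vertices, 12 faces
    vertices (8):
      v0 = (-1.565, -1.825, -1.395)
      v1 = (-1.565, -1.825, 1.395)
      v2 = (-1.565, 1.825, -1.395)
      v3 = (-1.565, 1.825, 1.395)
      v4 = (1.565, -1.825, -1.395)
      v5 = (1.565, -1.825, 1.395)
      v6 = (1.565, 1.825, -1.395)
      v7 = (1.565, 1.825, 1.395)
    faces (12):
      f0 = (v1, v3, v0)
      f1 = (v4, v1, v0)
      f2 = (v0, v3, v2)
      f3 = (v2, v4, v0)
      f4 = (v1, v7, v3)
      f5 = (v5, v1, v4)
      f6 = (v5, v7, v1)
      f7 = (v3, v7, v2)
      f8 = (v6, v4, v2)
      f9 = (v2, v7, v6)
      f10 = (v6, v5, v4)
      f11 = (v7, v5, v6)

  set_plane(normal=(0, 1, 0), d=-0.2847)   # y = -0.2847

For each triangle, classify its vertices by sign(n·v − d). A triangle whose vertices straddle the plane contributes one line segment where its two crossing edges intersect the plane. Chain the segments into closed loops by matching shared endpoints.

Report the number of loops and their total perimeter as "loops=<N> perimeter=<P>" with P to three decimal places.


loops=1 perimeter=11.840

Straddling triangles (8 of 12):
  (v1,v3,v0) [-+-] → (-1.565, -0.2847, 1.395)–(-1.565, -0.2847, -0.21762)  len=1.6126
  (v0,v3,v2) [-++] → (-1.565, -0.2847, -0.21762)–(-1.565, -0.2847, -1.395)  len=1.1774
  (v2,v4,v0) [+--] → (0.24414, -0.2847, -1.395)–(-1.565, -0.2847, -1.395)  len=1.8091
  (v1,v7,v3) [-++] → (-0.24414, -0.2847, 1.395)–(-1.565, -0.2847, 1.395)  len=1.3209
  (v5,v7,v1) [-+-] → (1.565, -0.2847, 1.395)–(-0.24414, -0.2847, 1.395)  len=1.8091
  (v6,v4,v2) [+-+] → (1.565, -0.2847, -1.395)–(0.24414, -0.2847, -1.395)  len=1.3209
  (v6,v5,v4) [+--] → (1.565, -0.2847, 0.21762)–(1.565, -0.2847, -1.395)  len=1.6126
  (v7,v5,v6) [+-+] → (1.565, -0.2847, 1.395)–(1.565, -0.2847, 0.21762)  len=1.1774

Chained into 1 loop(s):
  loop 1: 8 segments, perimeter = 11.8400
Total perimeter = 11.840


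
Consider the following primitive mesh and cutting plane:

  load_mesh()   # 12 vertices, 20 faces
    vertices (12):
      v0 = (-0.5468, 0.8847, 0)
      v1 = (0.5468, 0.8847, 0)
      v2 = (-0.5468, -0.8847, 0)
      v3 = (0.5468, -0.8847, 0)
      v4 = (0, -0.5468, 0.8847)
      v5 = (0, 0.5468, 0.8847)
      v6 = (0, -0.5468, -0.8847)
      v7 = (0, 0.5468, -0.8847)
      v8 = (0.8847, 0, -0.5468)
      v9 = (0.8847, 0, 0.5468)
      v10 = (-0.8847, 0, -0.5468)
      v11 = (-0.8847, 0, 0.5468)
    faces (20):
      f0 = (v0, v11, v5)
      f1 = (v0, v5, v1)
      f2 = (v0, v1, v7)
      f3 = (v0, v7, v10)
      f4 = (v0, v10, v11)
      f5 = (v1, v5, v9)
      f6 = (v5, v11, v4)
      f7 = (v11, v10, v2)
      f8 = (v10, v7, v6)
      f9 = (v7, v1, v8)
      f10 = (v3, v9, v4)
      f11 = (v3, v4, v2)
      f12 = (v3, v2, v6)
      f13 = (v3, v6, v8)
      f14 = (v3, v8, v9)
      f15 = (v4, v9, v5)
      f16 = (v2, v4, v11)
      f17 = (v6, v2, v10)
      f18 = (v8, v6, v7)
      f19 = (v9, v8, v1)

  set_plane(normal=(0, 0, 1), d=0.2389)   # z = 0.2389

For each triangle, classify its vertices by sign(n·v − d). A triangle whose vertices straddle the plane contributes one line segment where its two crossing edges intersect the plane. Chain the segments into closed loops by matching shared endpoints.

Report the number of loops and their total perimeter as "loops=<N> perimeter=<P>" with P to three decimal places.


loops=1 perimeter=5.400

Straddling triangles (10 of 20):
  (v0,v11,v5) [-++] → (-0.69443, 0.49817, 0.2389)–(-0.399145, 0.793455, 0.2389)  len=0.4176
  (v0,v5,v1) [-+-] → (-0.399145, 0.793455, 0.2389)–(0.399145, 0.793455, 0.2389)  len=0.7983
  (v0,v10,v11) [--+] → (-0.8847, 0, 0.2389)–(-0.69443, 0.49817, 0.2389)  len=0.5333
  (v1,v5,v9) [-++] → (0.399145, 0.793455, 0.2389)–(0.69443, 0.49817, 0.2389)  len=0.4176
  (v11,v10,v2) [+--] → (-0.8847, 0, 0.2389)–(-0.69443, -0.49817, 0.2389)  len=0.5333
  (v3,v9,v4) [-++] → (0.69443, -0.49817, 0.2389)–(0.399145, -0.793455, 0.2389)  len=0.4176
  (v3,v4,v2) [-+-] → (0.399145, -0.793455, 0.2389)–(-0.399145, -0.793455, 0.2389)  len=0.7983
  (v3,v8,v9) [--+] → (0.8847, 0, 0.2389)–(0.69443, -0.49817, 0.2389)  len=0.5333
  (v2,v4,v11) [-++] → (-0.399145, -0.793455, 0.2389)–(-0.69443, -0.49817, 0.2389)  len=0.4176
  (v9,v8,v1) [+--] → (0.8847, 0, 0.2389)–(0.69443, 0.49817, 0.2389)  len=0.5333

Chained into 1 loop(s):
  loop 1: 10 segments, perimeter = 5.4000
Total perimeter = 5.400


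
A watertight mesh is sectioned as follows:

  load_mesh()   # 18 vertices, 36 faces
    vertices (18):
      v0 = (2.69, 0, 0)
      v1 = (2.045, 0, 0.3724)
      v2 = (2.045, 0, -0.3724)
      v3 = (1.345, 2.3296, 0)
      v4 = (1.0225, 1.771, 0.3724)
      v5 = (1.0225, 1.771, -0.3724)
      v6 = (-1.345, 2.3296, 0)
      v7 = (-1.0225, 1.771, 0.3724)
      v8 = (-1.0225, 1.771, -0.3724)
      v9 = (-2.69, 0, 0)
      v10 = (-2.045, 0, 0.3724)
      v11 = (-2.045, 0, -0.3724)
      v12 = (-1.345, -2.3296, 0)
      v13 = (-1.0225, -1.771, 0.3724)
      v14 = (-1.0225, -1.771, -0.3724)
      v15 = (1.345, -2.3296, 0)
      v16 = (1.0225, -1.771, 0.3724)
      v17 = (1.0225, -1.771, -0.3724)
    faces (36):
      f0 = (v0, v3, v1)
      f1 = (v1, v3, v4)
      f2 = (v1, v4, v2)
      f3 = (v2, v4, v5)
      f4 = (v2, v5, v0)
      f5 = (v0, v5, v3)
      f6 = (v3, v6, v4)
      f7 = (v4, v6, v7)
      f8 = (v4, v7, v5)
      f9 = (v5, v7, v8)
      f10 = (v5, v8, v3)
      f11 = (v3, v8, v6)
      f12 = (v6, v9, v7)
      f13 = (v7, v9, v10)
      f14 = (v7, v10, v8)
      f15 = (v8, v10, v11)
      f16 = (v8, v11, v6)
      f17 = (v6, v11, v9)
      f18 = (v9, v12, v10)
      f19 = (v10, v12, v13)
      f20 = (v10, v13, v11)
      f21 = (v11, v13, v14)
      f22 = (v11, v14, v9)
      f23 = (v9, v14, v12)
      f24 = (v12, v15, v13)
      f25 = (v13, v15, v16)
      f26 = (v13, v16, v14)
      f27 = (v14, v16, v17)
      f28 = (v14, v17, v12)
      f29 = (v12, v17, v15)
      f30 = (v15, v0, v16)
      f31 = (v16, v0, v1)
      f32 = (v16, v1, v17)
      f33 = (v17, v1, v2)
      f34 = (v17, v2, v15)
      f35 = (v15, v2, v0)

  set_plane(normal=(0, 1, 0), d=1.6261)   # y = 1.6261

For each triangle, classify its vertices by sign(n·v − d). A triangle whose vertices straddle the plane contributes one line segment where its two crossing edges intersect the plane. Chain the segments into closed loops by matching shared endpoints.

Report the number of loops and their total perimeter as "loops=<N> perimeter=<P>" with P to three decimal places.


loops=2 perimeter=4.469

Straddling triangles (12 of 36):
  (v0,v3,v1) [-+-] → (1.75117, 1.6261, 0)–(1.55639, 1.6261, 0.112459)  len=0.2249
  (v1,v3,v4) [-++] → (1.55639, 1.6261, 0.112459)–(1.10616, 1.6261, 0.3724)  len=0.5199
  (v1,v4,v2) [-+-] → (1.10616, 1.6261, 0.3724)–(1.10616, 1.6261, 0.311462)  len=0.0609
  (v2,v4,v5) [-++] → (1.10616, 1.6261, 0.311462)–(1.10616, 1.6261, -0.3724)  len=0.6839
  (v2,v5,v0) [-+-] → (1.10616, 1.6261, -0.3724)–(1.15893, 1.6261, -0.341931)  len=0.0609
  (v0,v5,v3) [-++] → (1.15893, 1.6261, -0.341931)–(1.75117, 1.6261, 0)  len=0.6839
  (v6,v9,v7) [+-+] → (-1.75117, 1.6261, 0)–(-1.15893, 1.6261, 0.341931)  len=0.6839
  (v7,v9,v10) [+--] → (-1.15893, 1.6261, 0.341931)–(-1.10616, 1.6261, 0.3724)  len=0.0609
  (v7,v10,v8) [+-+] → (-1.10616, 1.6261, 0.3724)–(-1.10616, 1.6261, -0.311462)  len=0.6839
  (v8,v10,v11) [+--] → (-1.10616, 1.6261, -0.311462)–(-1.10616, 1.6261, -0.3724)  len=0.0609
  (v8,v11,v6) [+-+] → (-1.10616, 1.6261, -0.3724)–(-1.55639, 1.6261, -0.112459)  len=0.5199
  (v6,v11,v9) [+--] → (-1.55639, 1.6261, -0.112459)–(-1.75117, 1.6261, 0)  len=0.2249

Chained into 2 loop(s):
  loop 1: 6 segments, perimeter = 2.2344
  loop 2: 6 segments, perimeter = 2.2344
Total perimeter = 4.469


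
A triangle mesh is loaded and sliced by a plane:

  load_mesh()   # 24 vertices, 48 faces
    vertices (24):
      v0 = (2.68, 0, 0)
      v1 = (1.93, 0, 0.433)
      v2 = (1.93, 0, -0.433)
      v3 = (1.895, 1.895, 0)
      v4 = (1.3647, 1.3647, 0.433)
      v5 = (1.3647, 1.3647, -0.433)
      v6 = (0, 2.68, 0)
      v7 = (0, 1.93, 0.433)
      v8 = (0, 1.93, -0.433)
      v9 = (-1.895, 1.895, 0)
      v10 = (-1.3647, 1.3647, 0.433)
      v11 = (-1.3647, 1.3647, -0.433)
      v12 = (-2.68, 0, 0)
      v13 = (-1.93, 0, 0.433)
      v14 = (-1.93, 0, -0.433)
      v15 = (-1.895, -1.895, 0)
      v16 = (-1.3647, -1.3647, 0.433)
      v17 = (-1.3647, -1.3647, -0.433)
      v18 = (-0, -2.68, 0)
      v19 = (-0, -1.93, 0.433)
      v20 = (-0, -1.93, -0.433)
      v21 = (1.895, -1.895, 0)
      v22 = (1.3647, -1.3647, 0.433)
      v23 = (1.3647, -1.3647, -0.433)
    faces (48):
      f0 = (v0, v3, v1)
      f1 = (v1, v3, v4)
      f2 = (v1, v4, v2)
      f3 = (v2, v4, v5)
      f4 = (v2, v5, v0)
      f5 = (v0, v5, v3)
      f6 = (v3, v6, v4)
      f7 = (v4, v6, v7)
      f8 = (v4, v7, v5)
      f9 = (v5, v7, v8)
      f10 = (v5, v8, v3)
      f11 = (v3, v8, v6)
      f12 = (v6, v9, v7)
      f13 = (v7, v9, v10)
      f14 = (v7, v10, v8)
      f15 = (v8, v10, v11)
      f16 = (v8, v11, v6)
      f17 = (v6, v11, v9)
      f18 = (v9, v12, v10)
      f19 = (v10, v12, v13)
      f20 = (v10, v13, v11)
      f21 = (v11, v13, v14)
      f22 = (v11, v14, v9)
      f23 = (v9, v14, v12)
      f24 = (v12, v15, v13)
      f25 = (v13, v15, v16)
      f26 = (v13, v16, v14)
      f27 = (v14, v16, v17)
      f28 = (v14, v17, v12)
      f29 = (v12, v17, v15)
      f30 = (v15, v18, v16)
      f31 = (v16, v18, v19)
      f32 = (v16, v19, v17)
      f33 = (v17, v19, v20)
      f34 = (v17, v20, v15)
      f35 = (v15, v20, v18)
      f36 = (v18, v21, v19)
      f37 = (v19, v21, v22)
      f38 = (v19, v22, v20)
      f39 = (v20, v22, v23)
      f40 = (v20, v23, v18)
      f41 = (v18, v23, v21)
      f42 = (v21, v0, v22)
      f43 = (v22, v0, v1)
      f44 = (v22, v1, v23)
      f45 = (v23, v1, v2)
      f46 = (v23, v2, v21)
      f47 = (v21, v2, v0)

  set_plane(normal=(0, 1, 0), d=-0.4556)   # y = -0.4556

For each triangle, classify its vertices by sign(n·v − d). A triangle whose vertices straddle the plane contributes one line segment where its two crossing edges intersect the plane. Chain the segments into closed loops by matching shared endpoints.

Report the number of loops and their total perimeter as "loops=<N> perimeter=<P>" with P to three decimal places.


Straddling triangles (12 of 48):
  (v12,v15,v13) [+-+] → (-2.49127, -0.4556, 0)–(-1.92159, -0.4556, 0.328897)  len=0.6578
  (v13,v15,v16) [+--] → (-1.92159, -0.4556, 0.328897)–(-1.74128, -0.4556, 0.433)  len=0.2082
  (v13,v16,v14) [+-+] → (-1.74128, -0.4556, 0.433)–(-1.74128, -0.4556, -0.143889)  len=0.5769
  (v14,v16,v17) [+--] → (-1.74128, -0.4556, -0.143889)–(-1.74128, -0.4556, -0.433)  len=0.2891
  (v14,v17,v12) [+-+] → (-1.74128, -0.4556, -0.433)–(-2.24089, -0.4556, -0.144555)  len=0.5769
  (v12,v17,v15) [+--] → (-2.24089, -0.4556, -0.144555)–(-2.49127, -0.4556, 0)  len=0.2891
  (v21,v0,v22) [-+-] → (2.49127, -0.4556, 0)–(2.24089, -0.4556, 0.144555)  len=0.2891
  (v22,v0,v1) [-++] → (2.24089, -0.4556, 0.144555)–(1.74128, -0.4556, 0.433)  len=0.5769
  (v22,v1,v23) [-+-] → (1.74128, -0.4556, 0.433)–(1.74128, -0.4556, 0.143889)  len=0.2891
  (v23,v1,v2) [-++] → (1.74128, -0.4556, 0.143889)–(1.74128, -0.4556, -0.433)  len=0.5769
  (v23,v2,v21) [-+-] → (1.74128, -0.4556, -0.433)–(1.92159, -0.4556, -0.328897)  len=0.2082
  (v21,v2,v0) [-++] → (1.92159, -0.4556, -0.328897)–(2.49127, -0.4556, 0)  len=0.6578

Chained into 2 loop(s):
  loop 1: 6 segments, perimeter = 2.5980
  loop 2: 6 segments, perimeter = 2.5980
Total perimeter = 5.196

loops=2 perimeter=5.196


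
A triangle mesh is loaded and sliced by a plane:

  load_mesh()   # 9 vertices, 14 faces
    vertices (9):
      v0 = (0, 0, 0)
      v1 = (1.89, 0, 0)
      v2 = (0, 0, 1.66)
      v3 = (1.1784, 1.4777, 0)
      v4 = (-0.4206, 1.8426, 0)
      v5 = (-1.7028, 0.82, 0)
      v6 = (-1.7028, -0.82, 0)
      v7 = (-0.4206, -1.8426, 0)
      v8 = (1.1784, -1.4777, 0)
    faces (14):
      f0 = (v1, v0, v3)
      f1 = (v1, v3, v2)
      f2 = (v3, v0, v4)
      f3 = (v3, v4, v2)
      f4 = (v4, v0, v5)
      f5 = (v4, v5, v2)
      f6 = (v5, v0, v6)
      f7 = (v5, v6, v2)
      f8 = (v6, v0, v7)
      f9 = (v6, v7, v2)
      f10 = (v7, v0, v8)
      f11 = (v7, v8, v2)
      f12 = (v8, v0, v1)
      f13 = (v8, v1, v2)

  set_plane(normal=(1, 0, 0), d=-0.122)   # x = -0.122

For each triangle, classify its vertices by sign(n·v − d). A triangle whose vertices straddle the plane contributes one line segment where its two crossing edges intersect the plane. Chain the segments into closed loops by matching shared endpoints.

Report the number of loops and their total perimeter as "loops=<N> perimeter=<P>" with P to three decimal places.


loops=1 perimeter=8.284

Straddling triangles (10 of 14):
  (v3,v0,v4) [++-] → (-0.122, 0.534468, 0)–(-0.122, 1.77446, 0)  len=1.2400
  (v3,v4,v2) [+-+] → (-0.122, 1.77446, 0)–(-0.122, 0.534468, 1.1785)  len=1.7107
  (v4,v0,v5) [-+-] → (-0.122, 0.534468, 0)–(-0.122, 0.0587503, 0)  len=0.4757
  (v4,v5,v2) [--+] → (-0.122, 0.0587503, 1.54107)–(-0.122, 0.534468, 1.1785)  len=0.5981
  (v5,v0,v6) [-+-] → (-0.122, 0.0587503, 0)–(-0.122, -0.0587503, 0)  len=0.1175
  (v5,v6,v2) [--+] → (-0.122, -0.0587503, 1.54107)–(-0.122, 0.0587503, 1.54107)  len=0.1175
  (v6,v0,v7) [-+-] → (-0.122, -0.0587503, 0)–(-0.122, -0.534468, 0)  len=0.4757
  (v6,v7,v2) [--+] → (-0.122, -0.534468, 1.1785)–(-0.122, -0.0587503, 1.54107)  len=0.5981
  (v7,v0,v8) [-++] → (-0.122, -0.534468, 0)–(-0.122, -1.77446, 0)  len=1.2400
  (v7,v8,v2) [-++] → (-0.122, -1.77446, 0)–(-0.122, -0.534468, 1.1785)  len=1.7107

Chained into 1 loop(s):
  loop 1: 10 segments, perimeter = 8.2840
Total perimeter = 8.284


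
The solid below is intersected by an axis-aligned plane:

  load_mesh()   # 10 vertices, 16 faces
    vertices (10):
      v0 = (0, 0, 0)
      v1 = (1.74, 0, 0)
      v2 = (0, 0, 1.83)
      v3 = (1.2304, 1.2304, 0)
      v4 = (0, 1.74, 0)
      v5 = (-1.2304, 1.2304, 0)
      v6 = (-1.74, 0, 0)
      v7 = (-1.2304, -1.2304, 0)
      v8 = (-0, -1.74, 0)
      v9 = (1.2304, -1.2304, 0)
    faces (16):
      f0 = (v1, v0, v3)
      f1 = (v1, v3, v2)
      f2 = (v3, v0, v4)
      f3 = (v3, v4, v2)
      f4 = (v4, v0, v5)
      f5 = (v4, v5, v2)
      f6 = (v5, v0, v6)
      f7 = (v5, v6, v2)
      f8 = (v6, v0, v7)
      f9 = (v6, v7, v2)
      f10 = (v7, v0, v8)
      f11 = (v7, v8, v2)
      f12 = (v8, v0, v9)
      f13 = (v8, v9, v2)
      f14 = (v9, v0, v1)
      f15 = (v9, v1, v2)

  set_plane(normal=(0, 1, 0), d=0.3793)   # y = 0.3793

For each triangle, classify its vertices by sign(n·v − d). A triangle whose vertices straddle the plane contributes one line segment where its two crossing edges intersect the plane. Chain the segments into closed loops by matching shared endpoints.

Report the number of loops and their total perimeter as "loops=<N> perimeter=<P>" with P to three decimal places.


loops=1 perimeter=7.487

Straddling triangles (8 of 16):
  (v1,v0,v3) [--+] → (0.3793, 0.3793, 0)–(1.5829, 0.3793, 0)  len=1.2036
  (v1,v3,v2) [-+-] → (1.5829, 0.3793, 0)–(0.3793, 0.3793, 1.26586)  len=1.7467
  (v3,v0,v4) [+-+] → (0.3793, 0.3793, 0)–(0, 0.3793, 0)  len=0.3793
  (v3,v4,v2) [++-] → (0, 0.3793, 1.43108)–(0.3793, 0.3793, 1.26586)  len=0.4137
  (v4,v0,v5) [+-+] → (0, 0.3793, 0)–(-0.3793, 0.3793, 0)  len=0.3793
  (v4,v5,v2) [++-] → (-0.3793, 0.3793, 1.26586)–(0, 0.3793, 1.43108)  len=0.4137
  (v5,v0,v6) [+--] → (-0.3793, 0.3793, 0)–(-1.5829, 0.3793, 0)  len=1.2036
  (v5,v6,v2) [+--] → (-1.5829, 0.3793, 0)–(-0.3793, 0.3793, 1.26586)  len=1.7467

Chained into 1 loop(s):
  loop 1: 8 segments, perimeter = 7.4867
Total perimeter = 7.487


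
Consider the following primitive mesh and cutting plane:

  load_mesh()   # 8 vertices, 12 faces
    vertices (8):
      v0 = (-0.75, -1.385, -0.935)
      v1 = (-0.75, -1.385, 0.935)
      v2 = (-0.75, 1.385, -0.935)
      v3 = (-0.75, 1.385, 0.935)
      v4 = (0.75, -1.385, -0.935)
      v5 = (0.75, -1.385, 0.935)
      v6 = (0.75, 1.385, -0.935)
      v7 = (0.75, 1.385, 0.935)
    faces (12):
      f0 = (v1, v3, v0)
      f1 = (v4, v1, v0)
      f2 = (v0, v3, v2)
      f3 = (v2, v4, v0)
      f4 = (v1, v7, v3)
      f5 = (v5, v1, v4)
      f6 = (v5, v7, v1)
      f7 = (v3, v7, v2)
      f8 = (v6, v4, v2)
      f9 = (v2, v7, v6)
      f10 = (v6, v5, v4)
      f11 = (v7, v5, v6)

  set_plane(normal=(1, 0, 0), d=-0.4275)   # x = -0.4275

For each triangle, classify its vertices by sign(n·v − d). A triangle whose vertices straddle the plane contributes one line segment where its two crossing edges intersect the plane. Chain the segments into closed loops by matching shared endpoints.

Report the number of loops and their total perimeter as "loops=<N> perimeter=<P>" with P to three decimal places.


Straddling triangles (8 of 12):
  (v4,v1,v0) [+--] → (-0.4275, -1.385, 0.53295)–(-0.4275, -1.385, -0.935)  len=1.4680
  (v2,v4,v0) [-+-] → (-0.4275, 0.78945, -0.935)–(-0.4275, -1.385, -0.935)  len=2.1745
  (v1,v7,v3) [-+-] → (-0.4275, -0.78945, 0.935)–(-0.4275, 1.385, 0.935)  len=2.1745
  (v5,v1,v4) [+-+] → (-0.4275, -1.385, 0.935)–(-0.4275, -1.385, 0.53295)  len=0.4021
  (v5,v7,v1) [++-] → (-0.4275, -0.78945, 0.935)–(-0.4275, -1.385, 0.935)  len=0.5955
  (v3,v7,v2) [-+-] → (-0.4275, 1.385, 0.935)–(-0.4275, 1.385, -0.53295)  len=1.4680
  (v6,v4,v2) [++-] → (-0.4275, 0.78945, -0.935)–(-0.4275, 1.385, -0.935)  len=0.5955
  (v2,v7,v6) [-++] → (-0.4275, 1.385, -0.53295)–(-0.4275, 1.385, -0.935)  len=0.4021

Chained into 1 loop(s):
  loop 1: 8 segments, perimeter = 9.2800
Total perimeter = 9.280

loops=1 perimeter=9.280


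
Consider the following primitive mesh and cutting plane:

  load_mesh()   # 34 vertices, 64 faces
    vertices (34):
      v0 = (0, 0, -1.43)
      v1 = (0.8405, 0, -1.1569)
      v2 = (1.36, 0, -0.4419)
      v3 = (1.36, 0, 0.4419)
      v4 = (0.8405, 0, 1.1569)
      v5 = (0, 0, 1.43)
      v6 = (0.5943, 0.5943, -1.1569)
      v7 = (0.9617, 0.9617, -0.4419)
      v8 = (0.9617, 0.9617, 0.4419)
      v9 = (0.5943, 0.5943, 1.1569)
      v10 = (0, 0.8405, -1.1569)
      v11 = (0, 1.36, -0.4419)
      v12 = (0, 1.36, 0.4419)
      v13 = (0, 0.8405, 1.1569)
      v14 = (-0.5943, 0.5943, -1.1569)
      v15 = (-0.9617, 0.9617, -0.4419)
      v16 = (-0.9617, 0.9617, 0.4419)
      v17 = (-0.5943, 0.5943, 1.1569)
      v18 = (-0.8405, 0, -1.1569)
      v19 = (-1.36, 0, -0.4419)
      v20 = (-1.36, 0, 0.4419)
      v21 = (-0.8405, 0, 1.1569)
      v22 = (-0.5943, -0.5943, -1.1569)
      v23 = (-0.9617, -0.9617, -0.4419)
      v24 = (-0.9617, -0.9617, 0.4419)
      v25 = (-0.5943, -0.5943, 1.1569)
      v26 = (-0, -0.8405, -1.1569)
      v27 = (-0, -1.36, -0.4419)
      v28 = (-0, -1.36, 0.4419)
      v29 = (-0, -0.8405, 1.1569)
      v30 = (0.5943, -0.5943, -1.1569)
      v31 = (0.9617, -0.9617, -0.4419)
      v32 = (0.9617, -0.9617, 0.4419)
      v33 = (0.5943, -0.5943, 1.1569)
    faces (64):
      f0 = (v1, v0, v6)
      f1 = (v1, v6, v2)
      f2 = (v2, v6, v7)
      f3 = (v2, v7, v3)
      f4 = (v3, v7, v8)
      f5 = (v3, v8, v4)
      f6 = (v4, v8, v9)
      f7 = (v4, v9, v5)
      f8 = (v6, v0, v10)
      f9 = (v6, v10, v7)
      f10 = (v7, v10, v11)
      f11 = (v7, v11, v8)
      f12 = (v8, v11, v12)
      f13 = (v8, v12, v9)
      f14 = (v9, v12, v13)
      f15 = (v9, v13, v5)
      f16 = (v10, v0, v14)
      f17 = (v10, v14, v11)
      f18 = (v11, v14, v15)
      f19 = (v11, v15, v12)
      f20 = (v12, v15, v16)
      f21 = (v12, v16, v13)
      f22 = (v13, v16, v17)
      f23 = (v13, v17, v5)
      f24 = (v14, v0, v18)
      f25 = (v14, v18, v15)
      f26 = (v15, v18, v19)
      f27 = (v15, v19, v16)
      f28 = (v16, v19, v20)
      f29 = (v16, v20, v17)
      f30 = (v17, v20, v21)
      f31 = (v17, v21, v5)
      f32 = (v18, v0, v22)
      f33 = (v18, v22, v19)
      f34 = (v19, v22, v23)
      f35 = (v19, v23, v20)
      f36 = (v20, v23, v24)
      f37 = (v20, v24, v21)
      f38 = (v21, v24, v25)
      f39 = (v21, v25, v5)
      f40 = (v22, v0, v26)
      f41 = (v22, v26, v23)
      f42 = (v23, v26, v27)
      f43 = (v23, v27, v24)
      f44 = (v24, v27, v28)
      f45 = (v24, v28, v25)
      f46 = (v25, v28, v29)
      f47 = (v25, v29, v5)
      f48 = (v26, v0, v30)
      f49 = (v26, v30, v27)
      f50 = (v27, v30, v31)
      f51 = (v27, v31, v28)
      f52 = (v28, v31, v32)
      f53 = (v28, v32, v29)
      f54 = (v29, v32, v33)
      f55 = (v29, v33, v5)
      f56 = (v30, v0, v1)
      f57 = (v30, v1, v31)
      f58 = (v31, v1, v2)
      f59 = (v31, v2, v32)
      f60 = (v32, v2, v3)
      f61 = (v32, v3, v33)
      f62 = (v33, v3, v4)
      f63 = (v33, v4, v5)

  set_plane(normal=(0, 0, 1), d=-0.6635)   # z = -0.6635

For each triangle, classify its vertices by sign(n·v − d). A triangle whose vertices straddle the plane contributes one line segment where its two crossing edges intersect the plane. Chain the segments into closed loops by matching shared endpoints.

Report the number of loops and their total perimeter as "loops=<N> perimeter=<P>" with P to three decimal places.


Straddling triangles (16 of 64):
  (v1,v6,v2) [--+] → (1.12269, 0.184191, -0.6635)–(1.19899, 0, -0.6635)  len=0.1994
  (v2,v6,v7) [+-+] → (1.12269, 0.184191, -0.6635)–(0.847832, 0.847832, -0.6635)  len=0.7183
  (v6,v10,v7) [--+] → (0.66364, 0.924136, -0.6635)–(0.847832, 0.847832, -0.6635)  len=0.1994
  (v7,v10,v11) [+-+] → (0.66364, 0.924136, -0.6635)–(0, 1.19899, -0.6635)  len=0.7183
  (v10,v14,v11) [--+] → (-0.184191, 1.12269, -0.6635)–(0, 1.19899, -0.6635)  len=0.1994
  (v11,v14,v15) [+-+] → (-0.184191, 1.12269, -0.6635)–(-0.847832, 0.847832, -0.6635)  len=0.7183
  (v14,v18,v15) [--+] → (-0.924136, 0.66364, -0.6635)–(-0.847832, 0.847832, -0.6635)  len=0.1994
  (v15,v18,v19) [+-+] → (-0.924136, 0.66364, -0.6635)–(-1.19899, 0, -0.6635)  len=0.7183
  (v18,v22,v19) [--+] → (-1.12269, -0.184191, -0.6635)–(-1.19899, 0, -0.6635)  len=0.1994
  (v19,v22,v23) [+-+] → (-1.12269, -0.184191, -0.6635)–(-0.847832, -0.847832, -0.6635)  len=0.7183
  (v22,v26,v23) [--+] → (-0.66364, -0.924136, -0.6635)–(-0.847832, -0.847832, -0.6635)  len=0.1994
  (v23,v26,v27) [+-+] → (-0.66364, -0.924136, -0.6635)–(0, -1.19899, -0.6635)  len=0.7183
  (v26,v30,v27) [--+] → (0.184191, -1.12269, -0.6635)–(0, -1.19899, -0.6635)  len=0.1994
  (v27,v30,v31) [+-+] → (0.184191, -1.12269, -0.6635)–(0.847832, -0.847832, -0.6635)  len=0.7183
  (v30,v1,v31) [--+] → (0.924136, -0.66364, -0.6635)–(0.847832, -0.847832, -0.6635)  len=0.1994
  (v31,v1,v2) [+-+] → (0.924136, -0.66364, -0.6635)–(1.19899, 0, -0.6635)  len=0.7183

Chained into 1 loop(s):
  loop 1: 16 segments, perimeter = 7.3414
Total perimeter = 7.341

loops=1 perimeter=7.341


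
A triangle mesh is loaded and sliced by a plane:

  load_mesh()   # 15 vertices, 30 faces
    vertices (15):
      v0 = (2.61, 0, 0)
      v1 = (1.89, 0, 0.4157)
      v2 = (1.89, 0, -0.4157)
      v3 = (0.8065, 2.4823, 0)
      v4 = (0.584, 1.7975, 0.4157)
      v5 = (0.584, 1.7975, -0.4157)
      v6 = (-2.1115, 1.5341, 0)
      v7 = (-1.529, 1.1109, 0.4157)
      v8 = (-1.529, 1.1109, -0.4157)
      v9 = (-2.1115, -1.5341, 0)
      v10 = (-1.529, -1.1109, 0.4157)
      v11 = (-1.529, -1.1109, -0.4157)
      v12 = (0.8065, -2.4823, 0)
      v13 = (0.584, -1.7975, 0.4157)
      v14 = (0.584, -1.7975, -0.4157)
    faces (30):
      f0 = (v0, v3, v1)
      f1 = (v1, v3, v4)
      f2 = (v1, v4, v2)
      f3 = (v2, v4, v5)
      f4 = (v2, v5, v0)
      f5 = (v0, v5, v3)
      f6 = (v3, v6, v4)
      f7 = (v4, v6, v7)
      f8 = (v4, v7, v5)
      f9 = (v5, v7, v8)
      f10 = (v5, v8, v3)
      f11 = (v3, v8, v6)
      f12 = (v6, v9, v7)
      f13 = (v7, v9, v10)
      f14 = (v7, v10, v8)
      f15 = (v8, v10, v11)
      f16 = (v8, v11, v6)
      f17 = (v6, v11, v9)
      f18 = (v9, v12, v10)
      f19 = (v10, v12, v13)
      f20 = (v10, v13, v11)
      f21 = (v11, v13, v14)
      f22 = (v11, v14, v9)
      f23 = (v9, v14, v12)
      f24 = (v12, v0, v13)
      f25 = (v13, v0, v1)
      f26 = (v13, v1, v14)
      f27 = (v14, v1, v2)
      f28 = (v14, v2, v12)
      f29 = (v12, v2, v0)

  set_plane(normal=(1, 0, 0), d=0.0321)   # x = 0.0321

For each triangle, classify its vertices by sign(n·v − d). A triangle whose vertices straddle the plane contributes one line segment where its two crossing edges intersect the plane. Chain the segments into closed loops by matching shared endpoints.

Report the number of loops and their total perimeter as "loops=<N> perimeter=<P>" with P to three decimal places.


Straddling triangles (12 of 30):
  (v3,v6,v4) [+-+] → (0.0321, 2.23066, 0)–(0.0321, 1.74357, 0.330586)  len=0.5887
  (v4,v6,v7) [+--] → (0.0321, 1.74357, 0.330586)–(0.0321, 1.61817, 0.4157)  len=0.1516
  (v4,v7,v5) [+-+] → (0.0321, 1.61817, 0.4157)–(0.0321, 1.61817, -0.198544)  len=0.6142
  (v5,v7,v8) [+--] → (0.0321, 1.61817, -0.198544)–(0.0321, 1.61817, -0.4157)  len=0.2172
  (v5,v8,v3) [+-+] → (0.0321, 1.61817, -0.4157)–(0.0321, 2.02757, -0.137837)  len=0.4948
  (v3,v8,v6) [+--] → (0.0321, 2.02757, -0.137837)–(0.0321, 2.23066, 0)  len=0.2454
  (v9,v12,v10) [-+-] → (0.0321, -2.23066, 0)–(0.0321, -2.02757, 0.137837)  len=0.2454
  (v10,v12,v13) [-++] → (0.0321, -2.02757, 0.137837)–(0.0321, -1.61817, 0.4157)  len=0.4948
  (v10,v13,v11) [-+-] → (0.0321, -1.61817, 0.4157)–(0.0321, -1.61817, 0.198544)  len=0.2172
  (v11,v13,v14) [-++] → (0.0321, -1.61817, 0.198544)–(0.0321, -1.61817, -0.4157)  len=0.6142
  (v11,v14,v9) [-+-] → (0.0321, -1.61817, -0.4157)–(0.0321, -1.74357, -0.330586)  len=0.1516
  (v9,v14,v12) [-++] → (0.0321, -1.74357, -0.330586)–(0.0321, -2.23066, 0)  len=0.5887

Chained into 2 loop(s):
  loop 1: 6 segments, perimeter = 2.3119
  loop 2: 6 segments, perimeter = 2.3119
Total perimeter = 4.624

loops=2 perimeter=4.624


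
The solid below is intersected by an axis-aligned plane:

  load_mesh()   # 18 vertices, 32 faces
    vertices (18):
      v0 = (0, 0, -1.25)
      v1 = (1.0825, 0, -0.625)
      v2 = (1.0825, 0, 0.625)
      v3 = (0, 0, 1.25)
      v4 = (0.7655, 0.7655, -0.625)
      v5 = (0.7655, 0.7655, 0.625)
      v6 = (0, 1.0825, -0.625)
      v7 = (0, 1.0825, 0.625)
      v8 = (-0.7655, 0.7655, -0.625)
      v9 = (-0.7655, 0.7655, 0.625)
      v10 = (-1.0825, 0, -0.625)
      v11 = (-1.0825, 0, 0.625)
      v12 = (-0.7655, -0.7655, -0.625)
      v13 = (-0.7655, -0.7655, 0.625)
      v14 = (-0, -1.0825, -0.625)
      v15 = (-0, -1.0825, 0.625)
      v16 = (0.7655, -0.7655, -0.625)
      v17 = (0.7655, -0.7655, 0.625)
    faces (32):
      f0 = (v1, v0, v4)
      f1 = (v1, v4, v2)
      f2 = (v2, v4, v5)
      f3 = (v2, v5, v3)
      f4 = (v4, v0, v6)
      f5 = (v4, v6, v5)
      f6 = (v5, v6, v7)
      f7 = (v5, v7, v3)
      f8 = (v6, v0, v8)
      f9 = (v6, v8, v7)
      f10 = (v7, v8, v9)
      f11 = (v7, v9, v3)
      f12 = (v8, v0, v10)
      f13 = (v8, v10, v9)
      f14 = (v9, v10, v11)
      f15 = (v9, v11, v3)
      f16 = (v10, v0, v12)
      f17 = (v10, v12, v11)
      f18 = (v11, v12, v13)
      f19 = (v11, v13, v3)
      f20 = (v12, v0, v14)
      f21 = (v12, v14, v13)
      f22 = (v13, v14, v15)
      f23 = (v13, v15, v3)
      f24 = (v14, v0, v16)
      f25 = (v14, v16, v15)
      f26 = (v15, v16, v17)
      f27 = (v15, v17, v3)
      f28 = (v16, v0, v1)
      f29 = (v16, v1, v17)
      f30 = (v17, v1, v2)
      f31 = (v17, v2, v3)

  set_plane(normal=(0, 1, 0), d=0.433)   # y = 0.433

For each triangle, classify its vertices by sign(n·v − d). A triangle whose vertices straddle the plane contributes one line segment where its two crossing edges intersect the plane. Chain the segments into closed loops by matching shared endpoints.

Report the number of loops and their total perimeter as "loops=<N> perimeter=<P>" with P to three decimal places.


Straddling triangles (12 of 32):
  (v1,v0,v4) [--+] → (0.433, 0.433, -0.896473)–(0.903191, 0.433, -0.625)  len=0.5429
  (v1,v4,v2) [-+-] → (0.903191, 0.433, -0.625)–(0.903191, 0.433, -0.0820542)  len=0.5429
  (v2,v4,v5) [-++] → (0.903191, 0.433, -0.0820542)–(0.903191, 0.433, 0.625)  len=0.7071
  (v2,v5,v3) [-+-] → (0.903191, 0.433, 0.625)–(0.433, 0.433, 0.896473)  len=0.5429
  (v4,v0,v6) [+-+] → (0.433, 0.433, -0.896473)–(0, 0.433, -1)  len=0.4452
  (v5,v7,v3) [++-] → (0, 0.433, 1)–(0.433, 0.433, 0.896473)  len=0.4452
  (v6,v0,v8) [+-+] → (0, 0.433, -1)–(-0.433, 0.433, -0.896473)  len=0.4452
  (v7,v9,v3) [++-] → (-0.433, 0.433, 0.896473)–(0, 0.433, 1)  len=0.4452
  (v8,v0,v10) [+--] → (-0.433, 0.433, -0.896473)–(-0.903191, 0.433, -0.625)  len=0.5429
  (v8,v10,v9) [+-+] → (-0.903191, 0.433, -0.625)–(-0.903191, 0.433, 0.0820542)  len=0.7071
  (v9,v10,v11) [+--] → (-0.903191, 0.433, 0.0820542)–(-0.903191, 0.433, 0.625)  len=0.5429
  (v9,v11,v3) [+--] → (-0.903191, 0.433, 0.625)–(-0.433, 0.433, 0.896473)  len=0.5429

Chained into 1 loop(s):
  loop 1: 12 segments, perimeter = 6.4526
Total perimeter = 6.453

loops=1 perimeter=6.453


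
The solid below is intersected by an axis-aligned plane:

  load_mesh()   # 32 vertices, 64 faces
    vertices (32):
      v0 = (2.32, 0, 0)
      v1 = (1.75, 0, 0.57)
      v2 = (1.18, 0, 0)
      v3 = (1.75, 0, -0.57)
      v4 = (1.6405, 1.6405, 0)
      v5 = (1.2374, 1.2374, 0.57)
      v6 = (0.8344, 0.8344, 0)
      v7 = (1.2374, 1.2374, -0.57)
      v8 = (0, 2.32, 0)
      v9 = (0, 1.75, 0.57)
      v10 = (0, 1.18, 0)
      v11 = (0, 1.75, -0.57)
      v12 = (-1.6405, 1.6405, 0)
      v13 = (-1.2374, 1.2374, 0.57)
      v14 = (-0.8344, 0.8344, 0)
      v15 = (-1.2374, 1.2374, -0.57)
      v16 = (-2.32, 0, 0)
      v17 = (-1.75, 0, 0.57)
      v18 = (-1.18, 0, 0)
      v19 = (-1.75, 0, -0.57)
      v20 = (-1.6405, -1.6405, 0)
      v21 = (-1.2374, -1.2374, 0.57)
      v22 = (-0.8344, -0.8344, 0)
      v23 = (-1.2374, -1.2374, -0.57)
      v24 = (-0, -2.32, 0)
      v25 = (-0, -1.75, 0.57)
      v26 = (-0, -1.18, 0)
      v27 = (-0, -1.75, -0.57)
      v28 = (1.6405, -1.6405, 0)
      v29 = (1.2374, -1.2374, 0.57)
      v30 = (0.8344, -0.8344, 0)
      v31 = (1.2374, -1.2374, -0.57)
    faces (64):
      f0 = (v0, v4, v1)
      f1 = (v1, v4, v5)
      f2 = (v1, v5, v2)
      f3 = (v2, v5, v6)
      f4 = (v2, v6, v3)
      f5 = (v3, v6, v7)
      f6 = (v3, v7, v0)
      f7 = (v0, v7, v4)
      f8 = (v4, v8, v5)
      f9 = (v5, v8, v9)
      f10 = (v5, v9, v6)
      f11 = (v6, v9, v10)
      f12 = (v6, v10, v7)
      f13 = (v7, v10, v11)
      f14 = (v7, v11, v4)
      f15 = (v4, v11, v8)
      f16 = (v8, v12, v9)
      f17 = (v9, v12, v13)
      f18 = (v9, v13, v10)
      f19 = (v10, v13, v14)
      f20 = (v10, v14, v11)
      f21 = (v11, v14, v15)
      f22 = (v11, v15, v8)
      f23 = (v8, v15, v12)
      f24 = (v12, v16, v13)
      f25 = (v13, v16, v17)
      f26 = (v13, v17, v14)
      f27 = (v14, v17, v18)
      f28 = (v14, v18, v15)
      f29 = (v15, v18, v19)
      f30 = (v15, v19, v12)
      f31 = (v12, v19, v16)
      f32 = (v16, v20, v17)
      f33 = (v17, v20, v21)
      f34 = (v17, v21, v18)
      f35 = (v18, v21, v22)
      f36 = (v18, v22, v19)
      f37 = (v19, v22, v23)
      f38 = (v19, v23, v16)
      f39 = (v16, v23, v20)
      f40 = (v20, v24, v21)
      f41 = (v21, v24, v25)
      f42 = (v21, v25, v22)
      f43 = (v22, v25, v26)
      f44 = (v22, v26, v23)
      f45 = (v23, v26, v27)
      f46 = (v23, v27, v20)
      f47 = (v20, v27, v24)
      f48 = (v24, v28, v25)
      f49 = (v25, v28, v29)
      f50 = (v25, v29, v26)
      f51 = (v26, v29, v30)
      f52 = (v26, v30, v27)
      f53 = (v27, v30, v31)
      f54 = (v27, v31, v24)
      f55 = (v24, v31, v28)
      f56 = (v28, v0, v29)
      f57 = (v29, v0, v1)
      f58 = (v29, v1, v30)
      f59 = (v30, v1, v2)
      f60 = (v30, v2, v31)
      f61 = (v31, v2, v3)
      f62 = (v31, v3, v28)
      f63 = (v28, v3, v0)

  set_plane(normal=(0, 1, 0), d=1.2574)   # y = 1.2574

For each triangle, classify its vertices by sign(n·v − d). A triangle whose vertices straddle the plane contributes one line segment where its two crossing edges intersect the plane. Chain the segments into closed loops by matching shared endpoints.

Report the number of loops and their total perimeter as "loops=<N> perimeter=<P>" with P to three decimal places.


Straddling triangles (18 of 64):
  (v0,v4,v1) [-+-] → (1.79918, 1.2574, 0)–(1.66607, 1.2574, 0.13311)  len=0.1882
  (v1,v4,v5) [-+-] → (1.66607, 1.2574, 0.13311)–(1.2574, 1.2574, 0.541719)  len=0.5779
  (v0,v7,v4) [--+] → (1.2574, 1.2574, -0.541719)–(1.79918, 1.2574, 0)  len=0.7662
  (v4,v8,v5) [++-] → (1.21454, 1.2574, 0.55947)–(1.2574, 1.2574, 0.541719)  len=0.0464
  (v5,v8,v9) [-++] → (1.21454, 1.2574, 0.55947)–(1.18912, 1.2574, 0.57)  len=0.0275
  (v5,v9,v6) [-+-] → (1.18912, 1.2574, 0.57)–(0.448914, 1.2574, 0.263336)  len=0.8012
  (v6,v9,v10) [-+-] → (0.448914, 1.2574, 0.263336)–(0, 1.2574, 0.0774)  len=0.4859
  (v7,v10,v11) [--+] → (0, 1.2574, -0.0774)–(1.18912, 1.2574, -0.57)  len=1.2871
  (v7,v11,v4) [-++] → (1.18912, 1.2574, -0.57)–(1.2574, 1.2574, -0.541719)  len=0.0739
  (v9,v12,v13) [++-] → (-1.2574, 1.2574, 0.541719)–(-1.18912, 1.2574, 0.57)  len=0.0739
  (v9,v13,v10) [+--] → (-1.18912, 1.2574, 0.57)–(0, 1.2574, 0.0774)  len=1.2871
  (v10,v14,v11) [--+] → (-0.448914, 1.2574, -0.263336)–(0, 1.2574, -0.0774)  len=0.4859
  (v11,v14,v15) [+--] → (-0.448914, 1.2574, -0.263336)–(-1.18912, 1.2574, -0.57)  len=0.8012
  (v11,v15,v8) [+-+] → (-1.18912, 1.2574, -0.57)–(-1.21454, 1.2574, -0.55947)  len=0.0275
  (v8,v15,v12) [+-+] → (-1.21454, 1.2574, -0.55947)–(-1.2574, 1.2574, -0.541719)  len=0.0464
  (v12,v16,v13) [+--] → (-1.79918, 1.2574, 0)–(-1.2574, 1.2574, 0.541719)  len=0.7662
  (v15,v19,v12) [--+] → (-1.66607, 1.2574, -0.13311)–(-1.2574, 1.2574, -0.541719)  len=0.5779
  (v12,v19,v16) [+--] → (-1.66607, 1.2574, -0.13311)–(-1.79918, 1.2574, 0)  len=0.1882

Chained into 1 loop(s):
  loop 1: 18 segments, perimeter = 8.5087
Total perimeter = 8.509

loops=1 perimeter=8.509


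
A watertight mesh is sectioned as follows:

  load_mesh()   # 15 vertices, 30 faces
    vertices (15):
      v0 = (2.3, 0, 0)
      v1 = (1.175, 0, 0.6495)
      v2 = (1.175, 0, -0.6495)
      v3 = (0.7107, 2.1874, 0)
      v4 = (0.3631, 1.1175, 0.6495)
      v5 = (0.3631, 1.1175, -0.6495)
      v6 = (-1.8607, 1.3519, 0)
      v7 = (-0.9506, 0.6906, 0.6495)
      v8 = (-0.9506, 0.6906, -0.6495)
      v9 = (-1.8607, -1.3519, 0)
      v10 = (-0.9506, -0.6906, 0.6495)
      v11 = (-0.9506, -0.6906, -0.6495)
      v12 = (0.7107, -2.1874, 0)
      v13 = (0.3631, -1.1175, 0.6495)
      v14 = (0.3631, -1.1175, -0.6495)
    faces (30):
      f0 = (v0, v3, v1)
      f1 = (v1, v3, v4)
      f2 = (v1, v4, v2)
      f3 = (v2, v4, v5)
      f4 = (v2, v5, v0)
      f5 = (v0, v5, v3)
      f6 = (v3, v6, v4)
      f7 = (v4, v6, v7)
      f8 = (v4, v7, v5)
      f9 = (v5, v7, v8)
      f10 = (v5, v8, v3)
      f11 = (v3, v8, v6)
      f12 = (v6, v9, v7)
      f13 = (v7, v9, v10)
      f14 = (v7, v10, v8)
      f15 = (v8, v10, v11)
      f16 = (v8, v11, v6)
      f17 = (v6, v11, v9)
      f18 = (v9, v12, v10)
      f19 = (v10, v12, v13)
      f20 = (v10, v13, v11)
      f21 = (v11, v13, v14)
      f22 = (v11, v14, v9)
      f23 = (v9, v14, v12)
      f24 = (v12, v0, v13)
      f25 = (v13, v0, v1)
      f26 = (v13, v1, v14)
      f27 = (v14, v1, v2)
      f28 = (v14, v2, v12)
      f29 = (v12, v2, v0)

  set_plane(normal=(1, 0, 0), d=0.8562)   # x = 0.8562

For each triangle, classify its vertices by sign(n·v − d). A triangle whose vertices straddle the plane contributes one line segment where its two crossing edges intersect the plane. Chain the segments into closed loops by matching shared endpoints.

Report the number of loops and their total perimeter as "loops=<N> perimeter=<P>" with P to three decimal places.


Straddling triangles (12 of 30):
  (v0,v3,v1) [+-+] → (0.8562, 1.98714, 0)–(0.8562, 1.50192, 0.203537)  len=0.5262
  (v1,v3,v4) [+--] → (0.8562, 1.50192, 0.203537)–(0.8562, 0.438797, 0.6495)  len=1.1529
  (v1,v4,v2) [+-+] → (0.8562, 0.438797, 0.6495)–(0.8562, 0.438797, -0.139436)  len=0.7889
  (v2,v4,v5) [+--] → (0.8562, 0.438797, -0.139436)–(0.8562, 0.438797, -0.6495)  len=0.5101
  (v2,v5,v0) [+-+] → (0.8562, 0.438797, -0.6495)–(0.8562, 0.833005, -0.484149)  len=0.4275
  (v0,v5,v3) [+--] → (0.8562, 0.833005, -0.484149)–(0.8562, 1.98714, 0)  len=1.2516
  (v12,v0,v13) [-+-] → (0.8562, -1.98714, 0)–(0.8562, -0.833005, 0.484149)  len=1.2516
  (v13,v0,v1) [-++] → (0.8562, -0.833005, 0.484149)–(0.8562, -0.438797, 0.6495)  len=0.4275
  (v13,v1,v14) [-+-] → (0.8562, -0.438797, 0.6495)–(0.8562, -0.438797, 0.139436)  len=0.5101
  (v14,v1,v2) [-++] → (0.8562, -0.438797, 0.139436)–(0.8562, -0.438797, -0.6495)  len=0.7889
  (v14,v2,v12) [-+-] → (0.8562, -0.438797, -0.6495)–(0.8562, -1.50192, -0.203537)  len=1.1529
  (v12,v2,v0) [-++] → (0.8562, -1.50192, -0.203537)–(0.8562, -1.98714, 0)  len=0.5262

Chained into 2 loop(s):
  loop 1: 6 segments, perimeter = 4.6571
  loop 2: 6 segments, perimeter = 4.6571
Total perimeter = 9.314

loops=2 perimeter=9.314


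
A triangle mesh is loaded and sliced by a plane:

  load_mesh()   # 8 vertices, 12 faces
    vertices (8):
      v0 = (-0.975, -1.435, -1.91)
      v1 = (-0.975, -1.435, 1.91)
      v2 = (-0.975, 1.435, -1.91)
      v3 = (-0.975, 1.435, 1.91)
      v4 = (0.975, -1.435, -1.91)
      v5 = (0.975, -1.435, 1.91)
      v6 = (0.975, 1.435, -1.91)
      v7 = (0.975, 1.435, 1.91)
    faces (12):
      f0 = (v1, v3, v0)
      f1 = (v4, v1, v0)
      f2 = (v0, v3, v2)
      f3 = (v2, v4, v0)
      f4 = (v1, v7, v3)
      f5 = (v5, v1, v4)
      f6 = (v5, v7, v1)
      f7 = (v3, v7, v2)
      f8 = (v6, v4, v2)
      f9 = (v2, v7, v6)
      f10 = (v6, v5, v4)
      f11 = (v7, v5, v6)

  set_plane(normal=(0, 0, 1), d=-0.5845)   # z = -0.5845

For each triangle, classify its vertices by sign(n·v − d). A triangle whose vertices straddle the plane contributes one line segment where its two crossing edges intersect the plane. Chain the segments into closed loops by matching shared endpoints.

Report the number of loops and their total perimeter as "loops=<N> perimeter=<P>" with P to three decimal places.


Straddling triangles (8 of 12):
  (v1,v3,v0) [++-] → (-0.975, -0.43914, -0.5845)–(-0.975, -1.435, -0.5845)  len=0.9959
  (v4,v1,v0) [-+-] → (0.29837, -1.435, -0.5845)–(-0.975, -1.435, -0.5845)  len=1.2734
  (v0,v3,v2) [-+-] → (-0.975, -0.43914, -0.5845)–(-0.975, 1.435, -0.5845)  len=1.8741
  (v5,v1,v4) [++-] → (0.29837, -1.435, -0.5845)–(0.975, -1.435, -0.5845)  len=0.6766
  (v3,v7,v2) [++-] → (-0.29837, 1.435, -0.5845)–(-0.975, 1.435, -0.5845)  len=0.6766
  (v2,v7,v6) [-+-] → (-0.29837, 1.435, -0.5845)–(0.975, 1.435, -0.5845)  len=1.2734
  (v6,v5,v4) [-+-] → (0.975, 0.43914, -0.5845)–(0.975, -1.435, -0.5845)  len=1.8741
  (v7,v5,v6) [++-] → (0.975, 0.43914, -0.5845)–(0.975, 1.435, -0.5845)  len=0.9959

Chained into 1 loop(s):
  loop 1: 8 segments, perimeter = 9.6400
Total perimeter = 9.640

loops=1 perimeter=9.640
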